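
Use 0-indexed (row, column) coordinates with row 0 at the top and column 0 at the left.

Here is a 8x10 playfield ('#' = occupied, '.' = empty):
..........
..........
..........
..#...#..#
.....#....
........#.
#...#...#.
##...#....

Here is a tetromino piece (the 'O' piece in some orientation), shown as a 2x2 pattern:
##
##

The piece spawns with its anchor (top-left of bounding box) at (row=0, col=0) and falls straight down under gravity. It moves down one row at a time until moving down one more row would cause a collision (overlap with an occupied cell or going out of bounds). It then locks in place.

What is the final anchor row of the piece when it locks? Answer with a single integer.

Spawn at (row=0, col=0). Try each row:
  row 0: fits
  row 1: fits
  row 2: fits
  row 3: fits
  row 4: fits
  row 5: blocked -> lock at row 4

Answer: 4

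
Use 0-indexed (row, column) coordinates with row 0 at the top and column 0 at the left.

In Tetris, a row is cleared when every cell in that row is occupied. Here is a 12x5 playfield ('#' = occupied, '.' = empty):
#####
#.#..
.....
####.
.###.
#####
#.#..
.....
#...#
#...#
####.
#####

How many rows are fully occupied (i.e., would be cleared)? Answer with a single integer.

Check each row:
  row 0: 0 empty cells -> FULL (clear)
  row 1: 3 empty cells -> not full
  row 2: 5 empty cells -> not full
  row 3: 1 empty cell -> not full
  row 4: 2 empty cells -> not full
  row 5: 0 empty cells -> FULL (clear)
  row 6: 3 empty cells -> not full
  row 7: 5 empty cells -> not full
  row 8: 3 empty cells -> not full
  row 9: 3 empty cells -> not full
  row 10: 1 empty cell -> not full
  row 11: 0 empty cells -> FULL (clear)
Total rows cleared: 3

Answer: 3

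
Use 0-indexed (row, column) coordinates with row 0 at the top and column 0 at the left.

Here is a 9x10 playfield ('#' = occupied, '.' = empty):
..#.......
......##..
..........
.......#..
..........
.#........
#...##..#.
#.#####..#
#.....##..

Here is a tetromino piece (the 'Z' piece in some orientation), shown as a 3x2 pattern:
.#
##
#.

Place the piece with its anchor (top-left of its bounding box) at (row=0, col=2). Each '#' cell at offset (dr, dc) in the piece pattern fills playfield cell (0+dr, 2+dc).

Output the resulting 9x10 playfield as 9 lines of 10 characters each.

Fill (0+0,2+1) = (0,3)
Fill (0+1,2+0) = (1,2)
Fill (0+1,2+1) = (1,3)
Fill (0+2,2+0) = (2,2)

Answer: ..##......
..##..##..
..#.......
.......#..
..........
.#........
#...##..#.
#.#####..#
#.....##..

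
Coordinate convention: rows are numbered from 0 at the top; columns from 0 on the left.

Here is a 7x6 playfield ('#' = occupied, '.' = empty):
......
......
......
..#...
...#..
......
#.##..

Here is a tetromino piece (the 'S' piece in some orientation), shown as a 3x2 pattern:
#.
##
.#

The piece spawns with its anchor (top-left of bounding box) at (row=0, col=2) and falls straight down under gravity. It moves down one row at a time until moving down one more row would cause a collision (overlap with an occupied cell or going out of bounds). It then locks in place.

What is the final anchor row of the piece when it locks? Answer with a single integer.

Answer: 1

Derivation:
Spawn at (row=0, col=2). Try each row:
  row 0: fits
  row 1: fits
  row 2: blocked -> lock at row 1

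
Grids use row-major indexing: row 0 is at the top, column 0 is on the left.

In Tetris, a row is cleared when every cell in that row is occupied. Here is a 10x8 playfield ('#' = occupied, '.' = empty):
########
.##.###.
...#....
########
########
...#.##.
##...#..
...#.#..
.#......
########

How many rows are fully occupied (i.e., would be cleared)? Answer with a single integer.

Answer: 4

Derivation:
Check each row:
  row 0: 0 empty cells -> FULL (clear)
  row 1: 3 empty cells -> not full
  row 2: 7 empty cells -> not full
  row 3: 0 empty cells -> FULL (clear)
  row 4: 0 empty cells -> FULL (clear)
  row 5: 5 empty cells -> not full
  row 6: 5 empty cells -> not full
  row 7: 6 empty cells -> not full
  row 8: 7 empty cells -> not full
  row 9: 0 empty cells -> FULL (clear)
Total rows cleared: 4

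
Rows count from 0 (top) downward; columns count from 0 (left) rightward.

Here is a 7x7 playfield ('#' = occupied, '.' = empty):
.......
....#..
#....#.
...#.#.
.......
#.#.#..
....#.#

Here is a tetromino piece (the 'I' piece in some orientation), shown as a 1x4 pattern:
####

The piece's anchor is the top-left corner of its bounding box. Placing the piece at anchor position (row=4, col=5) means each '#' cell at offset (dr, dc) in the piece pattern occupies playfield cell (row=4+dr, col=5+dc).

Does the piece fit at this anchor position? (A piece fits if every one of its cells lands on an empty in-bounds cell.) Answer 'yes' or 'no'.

Check each piece cell at anchor (4, 5):
  offset (0,0) -> (4,5): empty -> OK
  offset (0,1) -> (4,6): empty -> OK
  offset (0,2) -> (4,7): out of bounds -> FAIL
  offset (0,3) -> (4,8): out of bounds -> FAIL
All cells valid: no

Answer: no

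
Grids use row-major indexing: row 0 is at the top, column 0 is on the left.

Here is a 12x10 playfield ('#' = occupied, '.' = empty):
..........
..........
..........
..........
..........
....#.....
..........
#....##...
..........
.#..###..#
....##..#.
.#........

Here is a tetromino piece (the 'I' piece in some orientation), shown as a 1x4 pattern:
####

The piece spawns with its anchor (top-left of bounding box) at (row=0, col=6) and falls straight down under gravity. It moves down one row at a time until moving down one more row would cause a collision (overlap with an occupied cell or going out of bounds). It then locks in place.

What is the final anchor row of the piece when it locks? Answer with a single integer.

Answer: 6

Derivation:
Spawn at (row=0, col=6). Try each row:
  row 0: fits
  row 1: fits
  row 2: fits
  row 3: fits
  row 4: fits
  row 5: fits
  row 6: fits
  row 7: blocked -> lock at row 6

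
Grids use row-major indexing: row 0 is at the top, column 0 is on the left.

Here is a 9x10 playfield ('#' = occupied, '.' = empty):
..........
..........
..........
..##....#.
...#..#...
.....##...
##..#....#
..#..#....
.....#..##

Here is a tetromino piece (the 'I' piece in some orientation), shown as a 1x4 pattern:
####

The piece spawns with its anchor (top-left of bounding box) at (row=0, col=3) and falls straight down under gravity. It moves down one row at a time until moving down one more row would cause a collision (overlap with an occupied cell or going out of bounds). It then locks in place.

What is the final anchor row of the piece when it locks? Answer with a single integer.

Answer: 2

Derivation:
Spawn at (row=0, col=3). Try each row:
  row 0: fits
  row 1: fits
  row 2: fits
  row 3: blocked -> lock at row 2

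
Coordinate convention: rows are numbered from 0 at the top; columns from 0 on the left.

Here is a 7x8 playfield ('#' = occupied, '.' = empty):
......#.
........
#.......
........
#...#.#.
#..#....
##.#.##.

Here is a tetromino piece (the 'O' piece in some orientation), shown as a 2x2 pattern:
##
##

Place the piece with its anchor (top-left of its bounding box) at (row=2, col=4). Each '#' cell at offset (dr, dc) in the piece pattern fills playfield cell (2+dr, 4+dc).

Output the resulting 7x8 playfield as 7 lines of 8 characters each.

Answer: ......#.
........
#...##..
....##..
#...#.#.
#..#....
##.#.##.

Derivation:
Fill (2+0,4+0) = (2,4)
Fill (2+0,4+1) = (2,5)
Fill (2+1,4+0) = (3,4)
Fill (2+1,4+1) = (3,5)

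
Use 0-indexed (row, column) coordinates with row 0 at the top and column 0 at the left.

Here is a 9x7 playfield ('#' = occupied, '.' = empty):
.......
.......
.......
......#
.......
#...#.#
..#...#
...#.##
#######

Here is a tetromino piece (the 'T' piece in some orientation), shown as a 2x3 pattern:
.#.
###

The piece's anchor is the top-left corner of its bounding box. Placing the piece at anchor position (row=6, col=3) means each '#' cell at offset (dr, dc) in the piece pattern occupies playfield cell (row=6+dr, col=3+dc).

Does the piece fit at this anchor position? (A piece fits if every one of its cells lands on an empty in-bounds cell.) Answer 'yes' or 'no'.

Answer: no

Derivation:
Check each piece cell at anchor (6, 3):
  offset (0,1) -> (6,4): empty -> OK
  offset (1,0) -> (7,3): occupied ('#') -> FAIL
  offset (1,1) -> (7,4): empty -> OK
  offset (1,2) -> (7,5): occupied ('#') -> FAIL
All cells valid: no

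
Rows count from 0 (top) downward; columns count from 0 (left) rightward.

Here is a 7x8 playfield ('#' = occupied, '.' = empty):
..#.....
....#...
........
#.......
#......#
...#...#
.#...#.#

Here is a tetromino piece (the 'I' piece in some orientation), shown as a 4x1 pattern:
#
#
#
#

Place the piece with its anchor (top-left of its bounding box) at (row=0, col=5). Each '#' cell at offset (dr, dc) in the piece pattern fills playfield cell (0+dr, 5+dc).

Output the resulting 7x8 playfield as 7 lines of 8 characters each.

Fill (0+0,5+0) = (0,5)
Fill (0+1,5+0) = (1,5)
Fill (0+2,5+0) = (2,5)
Fill (0+3,5+0) = (3,5)

Answer: ..#..#..
....##..
.....#..
#....#..
#......#
...#...#
.#...#.#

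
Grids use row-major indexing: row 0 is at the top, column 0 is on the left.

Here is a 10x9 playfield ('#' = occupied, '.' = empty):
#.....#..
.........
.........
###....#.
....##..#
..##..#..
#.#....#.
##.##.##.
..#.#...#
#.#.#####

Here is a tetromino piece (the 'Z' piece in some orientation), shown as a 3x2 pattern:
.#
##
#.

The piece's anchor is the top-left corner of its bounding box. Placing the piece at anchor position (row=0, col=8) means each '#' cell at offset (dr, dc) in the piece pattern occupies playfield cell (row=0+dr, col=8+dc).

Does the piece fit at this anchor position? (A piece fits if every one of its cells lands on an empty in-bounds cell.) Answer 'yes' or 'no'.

Check each piece cell at anchor (0, 8):
  offset (0,1) -> (0,9): out of bounds -> FAIL
  offset (1,0) -> (1,8): empty -> OK
  offset (1,1) -> (1,9): out of bounds -> FAIL
  offset (2,0) -> (2,8): empty -> OK
All cells valid: no

Answer: no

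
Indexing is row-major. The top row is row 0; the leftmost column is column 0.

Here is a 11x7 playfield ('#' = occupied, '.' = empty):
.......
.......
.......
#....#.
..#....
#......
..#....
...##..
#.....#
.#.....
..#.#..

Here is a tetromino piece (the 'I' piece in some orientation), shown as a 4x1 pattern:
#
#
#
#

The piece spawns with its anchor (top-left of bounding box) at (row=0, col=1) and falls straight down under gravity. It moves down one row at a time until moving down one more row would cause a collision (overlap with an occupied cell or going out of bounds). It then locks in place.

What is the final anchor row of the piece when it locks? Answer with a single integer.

Answer: 5

Derivation:
Spawn at (row=0, col=1). Try each row:
  row 0: fits
  row 1: fits
  row 2: fits
  row 3: fits
  row 4: fits
  row 5: fits
  row 6: blocked -> lock at row 5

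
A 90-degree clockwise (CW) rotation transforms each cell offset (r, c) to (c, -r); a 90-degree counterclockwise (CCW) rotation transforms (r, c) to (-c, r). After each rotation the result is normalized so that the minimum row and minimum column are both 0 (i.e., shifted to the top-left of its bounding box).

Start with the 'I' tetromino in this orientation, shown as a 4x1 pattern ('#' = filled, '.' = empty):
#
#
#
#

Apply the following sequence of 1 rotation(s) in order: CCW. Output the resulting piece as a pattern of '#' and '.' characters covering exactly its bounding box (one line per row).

Answer: ####

Derivation:
Start:
#
#
#
#
After rotation 1 (CCW):
####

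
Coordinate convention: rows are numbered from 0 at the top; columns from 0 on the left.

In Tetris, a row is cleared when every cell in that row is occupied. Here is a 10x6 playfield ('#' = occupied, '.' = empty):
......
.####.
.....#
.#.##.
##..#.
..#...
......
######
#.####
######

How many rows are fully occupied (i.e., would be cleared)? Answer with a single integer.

Answer: 2

Derivation:
Check each row:
  row 0: 6 empty cells -> not full
  row 1: 2 empty cells -> not full
  row 2: 5 empty cells -> not full
  row 3: 3 empty cells -> not full
  row 4: 3 empty cells -> not full
  row 5: 5 empty cells -> not full
  row 6: 6 empty cells -> not full
  row 7: 0 empty cells -> FULL (clear)
  row 8: 1 empty cell -> not full
  row 9: 0 empty cells -> FULL (clear)
Total rows cleared: 2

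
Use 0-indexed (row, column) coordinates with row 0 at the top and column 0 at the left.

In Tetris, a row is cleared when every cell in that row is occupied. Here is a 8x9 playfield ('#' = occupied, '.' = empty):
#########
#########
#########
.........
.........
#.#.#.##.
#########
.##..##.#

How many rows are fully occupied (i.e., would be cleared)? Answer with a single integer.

Check each row:
  row 0: 0 empty cells -> FULL (clear)
  row 1: 0 empty cells -> FULL (clear)
  row 2: 0 empty cells -> FULL (clear)
  row 3: 9 empty cells -> not full
  row 4: 9 empty cells -> not full
  row 5: 4 empty cells -> not full
  row 6: 0 empty cells -> FULL (clear)
  row 7: 4 empty cells -> not full
Total rows cleared: 4

Answer: 4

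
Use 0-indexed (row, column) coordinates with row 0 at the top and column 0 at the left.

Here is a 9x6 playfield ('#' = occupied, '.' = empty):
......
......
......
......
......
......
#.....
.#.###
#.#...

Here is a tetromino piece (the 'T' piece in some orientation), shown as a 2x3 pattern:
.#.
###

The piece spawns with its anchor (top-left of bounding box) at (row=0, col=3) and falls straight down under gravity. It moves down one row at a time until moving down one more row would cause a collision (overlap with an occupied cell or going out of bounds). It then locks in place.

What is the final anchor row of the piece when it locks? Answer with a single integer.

Answer: 5

Derivation:
Spawn at (row=0, col=3). Try each row:
  row 0: fits
  row 1: fits
  row 2: fits
  row 3: fits
  row 4: fits
  row 5: fits
  row 6: blocked -> lock at row 5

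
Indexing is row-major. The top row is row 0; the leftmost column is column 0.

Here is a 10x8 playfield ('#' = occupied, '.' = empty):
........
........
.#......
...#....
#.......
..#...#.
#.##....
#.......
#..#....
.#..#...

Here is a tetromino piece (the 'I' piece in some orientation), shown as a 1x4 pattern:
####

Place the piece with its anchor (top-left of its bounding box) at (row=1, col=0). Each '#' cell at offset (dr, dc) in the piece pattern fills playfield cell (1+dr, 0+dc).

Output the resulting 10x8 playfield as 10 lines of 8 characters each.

Fill (1+0,0+0) = (1,0)
Fill (1+0,0+1) = (1,1)
Fill (1+0,0+2) = (1,2)
Fill (1+0,0+3) = (1,3)

Answer: ........
####....
.#......
...#....
#.......
..#...#.
#.##....
#.......
#..#....
.#..#...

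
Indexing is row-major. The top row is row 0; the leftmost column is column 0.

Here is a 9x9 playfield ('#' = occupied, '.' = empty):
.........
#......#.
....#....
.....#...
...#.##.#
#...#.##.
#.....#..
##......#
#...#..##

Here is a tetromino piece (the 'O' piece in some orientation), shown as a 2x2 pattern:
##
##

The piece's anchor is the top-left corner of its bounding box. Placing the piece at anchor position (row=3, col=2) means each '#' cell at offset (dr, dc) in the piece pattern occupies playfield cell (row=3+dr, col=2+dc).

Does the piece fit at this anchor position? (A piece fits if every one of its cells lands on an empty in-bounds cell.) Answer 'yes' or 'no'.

Answer: no

Derivation:
Check each piece cell at anchor (3, 2):
  offset (0,0) -> (3,2): empty -> OK
  offset (0,1) -> (3,3): empty -> OK
  offset (1,0) -> (4,2): empty -> OK
  offset (1,1) -> (4,3): occupied ('#') -> FAIL
All cells valid: no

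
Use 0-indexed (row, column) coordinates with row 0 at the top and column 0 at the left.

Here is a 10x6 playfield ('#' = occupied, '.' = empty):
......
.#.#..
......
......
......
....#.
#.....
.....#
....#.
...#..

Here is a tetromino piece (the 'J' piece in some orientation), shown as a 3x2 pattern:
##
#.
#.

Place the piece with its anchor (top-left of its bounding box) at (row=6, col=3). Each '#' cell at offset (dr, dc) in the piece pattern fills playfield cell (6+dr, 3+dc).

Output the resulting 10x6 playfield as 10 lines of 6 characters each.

Answer: ......
.#.#..
......
......
......
....#.
#..##.
...#.#
...##.
...#..

Derivation:
Fill (6+0,3+0) = (6,3)
Fill (6+0,3+1) = (6,4)
Fill (6+1,3+0) = (7,3)
Fill (6+2,3+0) = (8,3)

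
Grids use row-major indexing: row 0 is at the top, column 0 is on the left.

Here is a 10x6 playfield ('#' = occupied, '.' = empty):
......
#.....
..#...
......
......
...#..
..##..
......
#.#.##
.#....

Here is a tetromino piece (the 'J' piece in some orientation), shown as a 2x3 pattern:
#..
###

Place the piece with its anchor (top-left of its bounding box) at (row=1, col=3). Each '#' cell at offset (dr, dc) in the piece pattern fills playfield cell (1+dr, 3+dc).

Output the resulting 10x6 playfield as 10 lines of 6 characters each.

Fill (1+0,3+0) = (1,3)
Fill (1+1,3+0) = (2,3)
Fill (1+1,3+1) = (2,4)
Fill (1+1,3+2) = (2,5)

Answer: ......
#..#..
..####
......
......
...#..
..##..
......
#.#.##
.#....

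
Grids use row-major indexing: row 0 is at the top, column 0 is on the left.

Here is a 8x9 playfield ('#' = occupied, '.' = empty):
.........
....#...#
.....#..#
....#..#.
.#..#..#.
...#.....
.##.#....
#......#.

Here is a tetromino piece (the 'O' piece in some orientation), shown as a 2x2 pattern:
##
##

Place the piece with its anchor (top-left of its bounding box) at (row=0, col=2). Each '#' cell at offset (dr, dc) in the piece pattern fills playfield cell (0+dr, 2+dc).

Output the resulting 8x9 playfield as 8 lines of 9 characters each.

Fill (0+0,2+0) = (0,2)
Fill (0+0,2+1) = (0,3)
Fill (0+1,2+0) = (1,2)
Fill (0+1,2+1) = (1,3)

Answer: ..##.....
..###...#
.....#..#
....#..#.
.#..#..#.
...#.....
.##.#....
#......#.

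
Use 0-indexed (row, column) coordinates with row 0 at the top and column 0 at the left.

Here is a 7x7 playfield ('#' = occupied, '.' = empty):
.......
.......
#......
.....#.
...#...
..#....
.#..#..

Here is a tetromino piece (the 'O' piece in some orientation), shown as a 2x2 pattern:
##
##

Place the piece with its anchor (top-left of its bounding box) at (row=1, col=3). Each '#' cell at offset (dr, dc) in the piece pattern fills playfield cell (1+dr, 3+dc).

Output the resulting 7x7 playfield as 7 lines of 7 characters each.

Fill (1+0,3+0) = (1,3)
Fill (1+0,3+1) = (1,4)
Fill (1+1,3+0) = (2,3)
Fill (1+1,3+1) = (2,4)

Answer: .......
...##..
#..##..
.....#.
...#...
..#....
.#..#..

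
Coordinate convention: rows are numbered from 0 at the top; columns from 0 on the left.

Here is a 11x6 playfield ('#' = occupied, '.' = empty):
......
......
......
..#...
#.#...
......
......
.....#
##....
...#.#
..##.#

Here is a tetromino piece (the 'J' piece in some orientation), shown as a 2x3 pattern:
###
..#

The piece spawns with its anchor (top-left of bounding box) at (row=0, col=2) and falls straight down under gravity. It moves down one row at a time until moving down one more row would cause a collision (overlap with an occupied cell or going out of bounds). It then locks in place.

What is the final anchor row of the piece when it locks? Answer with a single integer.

Spawn at (row=0, col=2). Try each row:
  row 0: fits
  row 1: fits
  row 2: fits
  row 3: blocked -> lock at row 2

Answer: 2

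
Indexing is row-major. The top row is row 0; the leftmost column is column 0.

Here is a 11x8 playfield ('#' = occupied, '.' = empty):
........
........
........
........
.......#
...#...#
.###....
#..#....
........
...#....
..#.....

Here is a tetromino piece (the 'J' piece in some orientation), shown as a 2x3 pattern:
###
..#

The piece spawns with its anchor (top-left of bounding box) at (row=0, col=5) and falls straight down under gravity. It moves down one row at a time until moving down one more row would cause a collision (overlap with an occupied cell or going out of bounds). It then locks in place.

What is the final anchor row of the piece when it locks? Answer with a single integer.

Spawn at (row=0, col=5). Try each row:
  row 0: fits
  row 1: fits
  row 2: fits
  row 3: blocked -> lock at row 2

Answer: 2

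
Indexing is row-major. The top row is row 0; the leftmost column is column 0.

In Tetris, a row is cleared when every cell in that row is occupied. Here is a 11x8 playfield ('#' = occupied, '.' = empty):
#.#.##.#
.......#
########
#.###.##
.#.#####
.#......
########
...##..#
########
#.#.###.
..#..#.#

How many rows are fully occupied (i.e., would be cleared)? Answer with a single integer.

Answer: 3

Derivation:
Check each row:
  row 0: 3 empty cells -> not full
  row 1: 7 empty cells -> not full
  row 2: 0 empty cells -> FULL (clear)
  row 3: 2 empty cells -> not full
  row 4: 2 empty cells -> not full
  row 5: 7 empty cells -> not full
  row 6: 0 empty cells -> FULL (clear)
  row 7: 5 empty cells -> not full
  row 8: 0 empty cells -> FULL (clear)
  row 9: 3 empty cells -> not full
  row 10: 5 empty cells -> not full
Total rows cleared: 3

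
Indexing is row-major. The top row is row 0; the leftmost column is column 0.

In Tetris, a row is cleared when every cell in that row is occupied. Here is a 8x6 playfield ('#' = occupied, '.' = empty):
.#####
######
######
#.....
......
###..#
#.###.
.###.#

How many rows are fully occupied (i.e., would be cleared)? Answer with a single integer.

Check each row:
  row 0: 1 empty cell -> not full
  row 1: 0 empty cells -> FULL (clear)
  row 2: 0 empty cells -> FULL (clear)
  row 3: 5 empty cells -> not full
  row 4: 6 empty cells -> not full
  row 5: 2 empty cells -> not full
  row 6: 2 empty cells -> not full
  row 7: 2 empty cells -> not full
Total rows cleared: 2

Answer: 2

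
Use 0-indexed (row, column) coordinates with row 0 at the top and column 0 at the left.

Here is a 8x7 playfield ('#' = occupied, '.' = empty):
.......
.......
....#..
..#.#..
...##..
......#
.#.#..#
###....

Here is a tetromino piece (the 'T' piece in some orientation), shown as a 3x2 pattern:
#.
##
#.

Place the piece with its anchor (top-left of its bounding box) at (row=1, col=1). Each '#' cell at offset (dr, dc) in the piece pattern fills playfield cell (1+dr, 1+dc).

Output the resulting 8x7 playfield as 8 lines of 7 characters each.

Fill (1+0,1+0) = (1,1)
Fill (1+1,1+0) = (2,1)
Fill (1+1,1+1) = (2,2)
Fill (1+2,1+0) = (3,1)

Answer: .......
.#.....
.##.#..
.##.#..
...##..
......#
.#.#..#
###....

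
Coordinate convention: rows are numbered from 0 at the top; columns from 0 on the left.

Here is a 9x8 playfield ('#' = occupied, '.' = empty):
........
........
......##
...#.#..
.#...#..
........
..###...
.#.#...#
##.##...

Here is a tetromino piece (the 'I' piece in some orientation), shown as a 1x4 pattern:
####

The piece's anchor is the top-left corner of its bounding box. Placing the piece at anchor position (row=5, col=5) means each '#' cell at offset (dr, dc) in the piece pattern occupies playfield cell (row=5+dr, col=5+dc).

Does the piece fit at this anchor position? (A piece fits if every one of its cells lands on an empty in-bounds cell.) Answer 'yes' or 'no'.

Check each piece cell at anchor (5, 5):
  offset (0,0) -> (5,5): empty -> OK
  offset (0,1) -> (5,6): empty -> OK
  offset (0,2) -> (5,7): empty -> OK
  offset (0,3) -> (5,8): out of bounds -> FAIL
All cells valid: no

Answer: no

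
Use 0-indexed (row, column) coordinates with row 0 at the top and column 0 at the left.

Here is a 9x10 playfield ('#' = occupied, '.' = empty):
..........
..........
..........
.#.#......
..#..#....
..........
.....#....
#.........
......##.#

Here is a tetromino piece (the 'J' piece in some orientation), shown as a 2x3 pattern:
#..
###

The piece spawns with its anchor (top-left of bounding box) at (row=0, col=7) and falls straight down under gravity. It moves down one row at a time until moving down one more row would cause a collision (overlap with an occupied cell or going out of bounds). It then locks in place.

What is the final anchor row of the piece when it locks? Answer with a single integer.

Spawn at (row=0, col=7). Try each row:
  row 0: fits
  row 1: fits
  row 2: fits
  row 3: fits
  row 4: fits
  row 5: fits
  row 6: fits
  row 7: blocked -> lock at row 6

Answer: 6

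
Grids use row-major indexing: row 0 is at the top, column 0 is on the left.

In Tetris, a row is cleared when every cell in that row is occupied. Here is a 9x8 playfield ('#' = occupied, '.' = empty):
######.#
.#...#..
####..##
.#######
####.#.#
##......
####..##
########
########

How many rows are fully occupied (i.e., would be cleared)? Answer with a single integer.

Check each row:
  row 0: 1 empty cell -> not full
  row 1: 6 empty cells -> not full
  row 2: 2 empty cells -> not full
  row 3: 1 empty cell -> not full
  row 4: 2 empty cells -> not full
  row 5: 6 empty cells -> not full
  row 6: 2 empty cells -> not full
  row 7: 0 empty cells -> FULL (clear)
  row 8: 0 empty cells -> FULL (clear)
Total rows cleared: 2

Answer: 2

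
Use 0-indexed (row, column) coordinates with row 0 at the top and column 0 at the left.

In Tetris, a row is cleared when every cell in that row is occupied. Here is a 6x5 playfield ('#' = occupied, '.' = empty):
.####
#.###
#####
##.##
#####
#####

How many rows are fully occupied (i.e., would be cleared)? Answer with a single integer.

Answer: 3

Derivation:
Check each row:
  row 0: 1 empty cell -> not full
  row 1: 1 empty cell -> not full
  row 2: 0 empty cells -> FULL (clear)
  row 3: 1 empty cell -> not full
  row 4: 0 empty cells -> FULL (clear)
  row 5: 0 empty cells -> FULL (clear)
Total rows cleared: 3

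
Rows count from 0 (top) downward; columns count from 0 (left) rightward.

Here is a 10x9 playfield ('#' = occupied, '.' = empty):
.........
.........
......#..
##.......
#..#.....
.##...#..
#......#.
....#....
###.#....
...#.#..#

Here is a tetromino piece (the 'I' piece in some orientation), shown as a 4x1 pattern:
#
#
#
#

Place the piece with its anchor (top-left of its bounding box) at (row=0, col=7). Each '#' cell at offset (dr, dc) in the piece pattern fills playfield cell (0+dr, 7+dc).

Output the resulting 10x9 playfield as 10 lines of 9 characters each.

Answer: .......#.
.......#.
......##.
##.....#.
#..#.....
.##...#..
#......#.
....#....
###.#....
...#.#..#

Derivation:
Fill (0+0,7+0) = (0,7)
Fill (0+1,7+0) = (1,7)
Fill (0+2,7+0) = (2,7)
Fill (0+3,7+0) = (3,7)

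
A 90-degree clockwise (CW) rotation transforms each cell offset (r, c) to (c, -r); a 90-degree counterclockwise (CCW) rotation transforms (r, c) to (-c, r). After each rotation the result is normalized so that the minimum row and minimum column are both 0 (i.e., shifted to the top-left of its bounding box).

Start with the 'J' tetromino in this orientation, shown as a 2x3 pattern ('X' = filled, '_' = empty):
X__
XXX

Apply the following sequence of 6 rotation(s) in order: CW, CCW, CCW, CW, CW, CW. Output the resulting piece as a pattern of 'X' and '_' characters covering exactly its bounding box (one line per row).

Answer: XXX
__X

Derivation:
Start:
X__
XXX
After rotation 1 (CW):
XX
X_
X_
After rotation 2 (CCW):
X__
XXX
After rotation 3 (CCW):
_X
_X
XX
After rotation 4 (CW):
X__
XXX
After rotation 5 (CW):
XX
X_
X_
After rotation 6 (CW):
XXX
__X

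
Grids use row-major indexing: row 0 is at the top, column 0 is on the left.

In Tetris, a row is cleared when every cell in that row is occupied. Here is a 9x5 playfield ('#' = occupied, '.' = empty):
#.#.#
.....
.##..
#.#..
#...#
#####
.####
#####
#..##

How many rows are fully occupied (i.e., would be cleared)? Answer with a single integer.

Check each row:
  row 0: 2 empty cells -> not full
  row 1: 5 empty cells -> not full
  row 2: 3 empty cells -> not full
  row 3: 3 empty cells -> not full
  row 4: 3 empty cells -> not full
  row 5: 0 empty cells -> FULL (clear)
  row 6: 1 empty cell -> not full
  row 7: 0 empty cells -> FULL (clear)
  row 8: 2 empty cells -> not full
Total rows cleared: 2

Answer: 2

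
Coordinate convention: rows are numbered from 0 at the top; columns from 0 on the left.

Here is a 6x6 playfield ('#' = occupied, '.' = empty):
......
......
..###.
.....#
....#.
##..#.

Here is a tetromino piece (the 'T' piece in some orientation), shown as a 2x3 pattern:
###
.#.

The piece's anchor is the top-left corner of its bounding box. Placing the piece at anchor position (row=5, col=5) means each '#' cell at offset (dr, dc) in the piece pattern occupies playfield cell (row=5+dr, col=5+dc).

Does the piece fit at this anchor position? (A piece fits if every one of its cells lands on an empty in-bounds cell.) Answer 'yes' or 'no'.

Answer: no

Derivation:
Check each piece cell at anchor (5, 5):
  offset (0,0) -> (5,5): empty -> OK
  offset (0,1) -> (5,6): out of bounds -> FAIL
  offset (0,2) -> (5,7): out of bounds -> FAIL
  offset (1,1) -> (6,6): out of bounds -> FAIL
All cells valid: no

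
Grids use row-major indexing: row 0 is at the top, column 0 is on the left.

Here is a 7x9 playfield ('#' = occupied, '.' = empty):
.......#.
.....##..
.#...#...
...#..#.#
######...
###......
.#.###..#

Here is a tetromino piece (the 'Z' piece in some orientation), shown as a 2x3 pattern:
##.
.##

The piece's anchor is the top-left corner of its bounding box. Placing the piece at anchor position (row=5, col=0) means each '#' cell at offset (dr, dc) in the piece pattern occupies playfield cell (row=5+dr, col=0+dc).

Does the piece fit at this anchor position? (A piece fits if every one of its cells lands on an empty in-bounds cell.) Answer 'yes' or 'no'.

Check each piece cell at anchor (5, 0):
  offset (0,0) -> (5,0): occupied ('#') -> FAIL
  offset (0,1) -> (5,1): occupied ('#') -> FAIL
  offset (1,1) -> (6,1): occupied ('#') -> FAIL
  offset (1,2) -> (6,2): empty -> OK
All cells valid: no

Answer: no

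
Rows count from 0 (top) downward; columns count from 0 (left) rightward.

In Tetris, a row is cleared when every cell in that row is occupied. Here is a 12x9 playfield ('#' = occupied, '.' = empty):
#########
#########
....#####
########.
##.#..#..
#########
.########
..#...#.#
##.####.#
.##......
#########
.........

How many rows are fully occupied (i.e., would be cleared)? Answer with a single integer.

Check each row:
  row 0: 0 empty cells -> FULL (clear)
  row 1: 0 empty cells -> FULL (clear)
  row 2: 4 empty cells -> not full
  row 3: 1 empty cell -> not full
  row 4: 5 empty cells -> not full
  row 5: 0 empty cells -> FULL (clear)
  row 6: 1 empty cell -> not full
  row 7: 6 empty cells -> not full
  row 8: 2 empty cells -> not full
  row 9: 7 empty cells -> not full
  row 10: 0 empty cells -> FULL (clear)
  row 11: 9 empty cells -> not full
Total rows cleared: 4

Answer: 4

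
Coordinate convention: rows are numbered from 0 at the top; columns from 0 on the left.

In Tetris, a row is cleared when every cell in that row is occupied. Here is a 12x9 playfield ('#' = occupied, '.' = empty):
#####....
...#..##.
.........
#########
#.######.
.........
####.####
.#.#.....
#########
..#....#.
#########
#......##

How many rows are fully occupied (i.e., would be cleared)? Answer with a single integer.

Check each row:
  row 0: 4 empty cells -> not full
  row 1: 6 empty cells -> not full
  row 2: 9 empty cells -> not full
  row 3: 0 empty cells -> FULL (clear)
  row 4: 2 empty cells -> not full
  row 5: 9 empty cells -> not full
  row 6: 1 empty cell -> not full
  row 7: 7 empty cells -> not full
  row 8: 0 empty cells -> FULL (clear)
  row 9: 7 empty cells -> not full
  row 10: 0 empty cells -> FULL (clear)
  row 11: 6 empty cells -> not full
Total rows cleared: 3

Answer: 3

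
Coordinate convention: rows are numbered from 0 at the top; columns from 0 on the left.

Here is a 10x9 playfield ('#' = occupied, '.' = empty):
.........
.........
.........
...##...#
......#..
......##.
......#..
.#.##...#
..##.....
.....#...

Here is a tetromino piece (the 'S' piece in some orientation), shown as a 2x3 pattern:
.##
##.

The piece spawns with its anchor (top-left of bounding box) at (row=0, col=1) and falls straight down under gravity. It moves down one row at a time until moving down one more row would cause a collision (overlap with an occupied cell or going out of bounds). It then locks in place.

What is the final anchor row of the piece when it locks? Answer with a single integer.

Spawn at (row=0, col=1). Try each row:
  row 0: fits
  row 1: fits
  row 2: fits
  row 3: blocked -> lock at row 2

Answer: 2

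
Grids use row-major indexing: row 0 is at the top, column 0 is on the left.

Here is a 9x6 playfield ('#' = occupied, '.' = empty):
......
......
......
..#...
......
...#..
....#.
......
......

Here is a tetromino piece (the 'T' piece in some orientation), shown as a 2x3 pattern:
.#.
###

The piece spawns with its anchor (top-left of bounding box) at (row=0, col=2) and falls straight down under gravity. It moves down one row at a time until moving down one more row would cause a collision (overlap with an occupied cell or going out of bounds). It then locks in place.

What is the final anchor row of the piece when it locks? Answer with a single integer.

Answer: 1

Derivation:
Spawn at (row=0, col=2). Try each row:
  row 0: fits
  row 1: fits
  row 2: blocked -> lock at row 1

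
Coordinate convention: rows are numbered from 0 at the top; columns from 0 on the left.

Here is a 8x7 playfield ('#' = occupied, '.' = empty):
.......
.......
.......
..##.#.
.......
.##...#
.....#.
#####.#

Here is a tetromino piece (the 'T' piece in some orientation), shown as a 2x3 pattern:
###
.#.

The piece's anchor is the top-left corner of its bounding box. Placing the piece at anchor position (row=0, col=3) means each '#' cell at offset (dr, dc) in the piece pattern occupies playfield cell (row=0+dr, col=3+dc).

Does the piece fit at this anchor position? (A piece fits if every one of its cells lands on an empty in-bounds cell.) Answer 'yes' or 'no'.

Answer: yes

Derivation:
Check each piece cell at anchor (0, 3):
  offset (0,0) -> (0,3): empty -> OK
  offset (0,1) -> (0,4): empty -> OK
  offset (0,2) -> (0,5): empty -> OK
  offset (1,1) -> (1,4): empty -> OK
All cells valid: yes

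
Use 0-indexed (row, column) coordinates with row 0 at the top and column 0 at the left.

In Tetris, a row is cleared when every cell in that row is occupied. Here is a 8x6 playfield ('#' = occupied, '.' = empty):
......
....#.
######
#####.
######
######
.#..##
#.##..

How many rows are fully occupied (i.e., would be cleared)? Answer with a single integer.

Answer: 3

Derivation:
Check each row:
  row 0: 6 empty cells -> not full
  row 1: 5 empty cells -> not full
  row 2: 0 empty cells -> FULL (clear)
  row 3: 1 empty cell -> not full
  row 4: 0 empty cells -> FULL (clear)
  row 5: 0 empty cells -> FULL (clear)
  row 6: 3 empty cells -> not full
  row 7: 3 empty cells -> not full
Total rows cleared: 3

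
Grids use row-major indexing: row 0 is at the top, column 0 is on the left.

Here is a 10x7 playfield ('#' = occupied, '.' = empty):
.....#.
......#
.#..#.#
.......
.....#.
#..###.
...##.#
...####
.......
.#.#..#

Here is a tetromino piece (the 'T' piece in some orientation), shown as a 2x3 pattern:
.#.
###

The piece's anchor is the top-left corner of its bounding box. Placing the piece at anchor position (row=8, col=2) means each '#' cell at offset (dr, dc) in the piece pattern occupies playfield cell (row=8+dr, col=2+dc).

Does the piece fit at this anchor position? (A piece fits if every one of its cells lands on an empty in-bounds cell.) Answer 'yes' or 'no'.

Check each piece cell at anchor (8, 2):
  offset (0,1) -> (8,3): empty -> OK
  offset (1,0) -> (9,2): empty -> OK
  offset (1,1) -> (9,3): occupied ('#') -> FAIL
  offset (1,2) -> (9,4): empty -> OK
All cells valid: no

Answer: no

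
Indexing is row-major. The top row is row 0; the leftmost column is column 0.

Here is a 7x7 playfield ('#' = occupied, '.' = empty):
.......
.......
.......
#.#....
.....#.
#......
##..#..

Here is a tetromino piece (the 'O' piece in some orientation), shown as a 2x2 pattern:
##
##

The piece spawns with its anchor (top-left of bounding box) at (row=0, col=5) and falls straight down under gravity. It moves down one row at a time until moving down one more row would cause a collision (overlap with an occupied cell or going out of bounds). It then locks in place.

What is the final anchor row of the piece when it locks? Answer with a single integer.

Answer: 2

Derivation:
Spawn at (row=0, col=5). Try each row:
  row 0: fits
  row 1: fits
  row 2: fits
  row 3: blocked -> lock at row 2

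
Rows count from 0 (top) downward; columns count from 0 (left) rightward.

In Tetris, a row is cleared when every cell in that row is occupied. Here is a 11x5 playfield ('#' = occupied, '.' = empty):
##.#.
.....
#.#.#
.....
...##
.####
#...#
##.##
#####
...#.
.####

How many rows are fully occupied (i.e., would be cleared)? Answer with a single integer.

Check each row:
  row 0: 2 empty cells -> not full
  row 1: 5 empty cells -> not full
  row 2: 2 empty cells -> not full
  row 3: 5 empty cells -> not full
  row 4: 3 empty cells -> not full
  row 5: 1 empty cell -> not full
  row 6: 3 empty cells -> not full
  row 7: 1 empty cell -> not full
  row 8: 0 empty cells -> FULL (clear)
  row 9: 4 empty cells -> not full
  row 10: 1 empty cell -> not full
Total rows cleared: 1

Answer: 1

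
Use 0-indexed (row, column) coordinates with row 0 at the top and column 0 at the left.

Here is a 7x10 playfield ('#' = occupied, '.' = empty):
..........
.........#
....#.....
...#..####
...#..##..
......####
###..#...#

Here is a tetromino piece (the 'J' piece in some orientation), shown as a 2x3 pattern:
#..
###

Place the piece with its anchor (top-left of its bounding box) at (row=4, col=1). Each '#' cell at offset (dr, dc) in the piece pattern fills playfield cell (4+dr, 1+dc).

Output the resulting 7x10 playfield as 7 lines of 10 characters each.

Fill (4+0,1+0) = (4,1)
Fill (4+1,1+0) = (5,1)
Fill (4+1,1+1) = (5,2)
Fill (4+1,1+2) = (5,3)

Answer: ..........
.........#
....#.....
...#..####
.#.#..##..
.###..####
###..#...#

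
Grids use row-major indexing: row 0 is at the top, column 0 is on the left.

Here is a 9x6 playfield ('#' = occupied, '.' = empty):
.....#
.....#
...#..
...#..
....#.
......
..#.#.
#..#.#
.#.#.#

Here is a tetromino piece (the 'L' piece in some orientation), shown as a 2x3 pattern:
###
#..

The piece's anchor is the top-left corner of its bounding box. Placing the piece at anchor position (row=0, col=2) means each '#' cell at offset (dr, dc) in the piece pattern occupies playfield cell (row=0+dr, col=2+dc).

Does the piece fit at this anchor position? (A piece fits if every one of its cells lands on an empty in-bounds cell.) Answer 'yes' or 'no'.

Check each piece cell at anchor (0, 2):
  offset (0,0) -> (0,2): empty -> OK
  offset (0,1) -> (0,3): empty -> OK
  offset (0,2) -> (0,4): empty -> OK
  offset (1,0) -> (1,2): empty -> OK
All cells valid: yes

Answer: yes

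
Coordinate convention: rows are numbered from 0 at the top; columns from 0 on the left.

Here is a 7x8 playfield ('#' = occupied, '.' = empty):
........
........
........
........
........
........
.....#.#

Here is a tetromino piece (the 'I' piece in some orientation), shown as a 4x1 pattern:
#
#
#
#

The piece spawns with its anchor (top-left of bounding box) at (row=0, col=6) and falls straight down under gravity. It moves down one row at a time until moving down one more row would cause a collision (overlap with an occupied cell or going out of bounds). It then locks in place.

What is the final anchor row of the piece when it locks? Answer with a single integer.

Spawn at (row=0, col=6). Try each row:
  row 0: fits
  row 1: fits
  row 2: fits
  row 3: fits
  row 4: blocked -> lock at row 3

Answer: 3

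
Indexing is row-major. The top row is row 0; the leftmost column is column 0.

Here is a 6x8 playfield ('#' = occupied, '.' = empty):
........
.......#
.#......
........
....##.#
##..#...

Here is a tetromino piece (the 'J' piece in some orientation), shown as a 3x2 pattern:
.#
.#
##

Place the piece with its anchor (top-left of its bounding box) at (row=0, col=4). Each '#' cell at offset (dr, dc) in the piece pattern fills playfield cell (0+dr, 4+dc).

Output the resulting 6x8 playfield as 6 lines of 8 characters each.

Fill (0+0,4+1) = (0,5)
Fill (0+1,4+1) = (1,5)
Fill (0+2,4+0) = (2,4)
Fill (0+2,4+1) = (2,5)

Answer: .....#..
.....#.#
.#..##..
........
....##.#
##..#...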